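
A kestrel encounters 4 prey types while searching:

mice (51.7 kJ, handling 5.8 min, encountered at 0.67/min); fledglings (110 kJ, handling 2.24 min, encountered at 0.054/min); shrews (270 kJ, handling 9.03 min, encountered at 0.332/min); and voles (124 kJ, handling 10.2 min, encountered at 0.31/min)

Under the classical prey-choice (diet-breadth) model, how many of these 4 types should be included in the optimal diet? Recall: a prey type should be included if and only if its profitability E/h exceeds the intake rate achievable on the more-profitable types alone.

E/h in descending order: fledglings 49.1, shrews 29.9, voles 12.2, mice 8.91 kJ/min. The optimal diet is the largest prefix of this list for which every included type satisfies E_i/h_i > R on the types above it.
Rate on top 1: 5.299. shrews: 29.9 > 5.299 → include.
Rate on top 2: 23.21. voles: 12.2 < 23.21 → exclude; stop.
Optimal diet: fledglings, shrews — 2 of 4 types.

2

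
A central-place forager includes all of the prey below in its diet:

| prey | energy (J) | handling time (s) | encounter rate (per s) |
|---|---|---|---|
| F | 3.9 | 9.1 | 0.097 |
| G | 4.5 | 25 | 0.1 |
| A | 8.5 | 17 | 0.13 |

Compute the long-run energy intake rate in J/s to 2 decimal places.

R = (0.097×3.9 + 0.1×4.5 + 0.13×8.5) / (1 + 0.097×9.1 + 0.1×25 + 0.13×17) = 1.933/6.593 = 0.2932 J/s.

0.29 J/s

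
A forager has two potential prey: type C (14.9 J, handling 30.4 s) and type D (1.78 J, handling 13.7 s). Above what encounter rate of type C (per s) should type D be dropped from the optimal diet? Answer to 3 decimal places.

Drop type D once their profitability E₂/h₂ falls below the rate achievable on type C alone: E₂/h₂ = λE₁/(1 + λh₁).
Solve for λ: λE₁h₂ = E₂(1 + λh₁) → λ(E₁h₂ − E₂h₁) = E₂ → λ = E₂/(E₁h₂ − E₂h₁).
λ = 1.78/(14.9×13.7 − 1.78×30.4) = 1.78/150 = 0.01187 per s.

0.012 per s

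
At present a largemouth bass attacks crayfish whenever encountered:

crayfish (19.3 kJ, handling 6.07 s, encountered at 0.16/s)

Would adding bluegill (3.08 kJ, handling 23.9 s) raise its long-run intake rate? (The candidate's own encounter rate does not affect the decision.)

No

Current rate: (0.16×19.3)/(1 + 0.16×6.07) = 1.567 kJ/s.
Profitability of bluegill: 3.08/23.9 = 0.1289 kJ/s.
0.1289 < 1.567, so adding bluegill would lower the average — exclude it.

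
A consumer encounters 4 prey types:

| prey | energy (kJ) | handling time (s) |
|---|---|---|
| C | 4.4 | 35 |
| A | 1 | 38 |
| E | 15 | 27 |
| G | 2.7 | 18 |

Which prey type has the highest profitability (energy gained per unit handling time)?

E

Profitability E/h (kJ/s): C = 4.4/35 = 0.126, A = 1/38 = 0.0263, E = 15/27 = 0.556, G = 2.7/18 = 0.15.
Ranked: E > G > C > A.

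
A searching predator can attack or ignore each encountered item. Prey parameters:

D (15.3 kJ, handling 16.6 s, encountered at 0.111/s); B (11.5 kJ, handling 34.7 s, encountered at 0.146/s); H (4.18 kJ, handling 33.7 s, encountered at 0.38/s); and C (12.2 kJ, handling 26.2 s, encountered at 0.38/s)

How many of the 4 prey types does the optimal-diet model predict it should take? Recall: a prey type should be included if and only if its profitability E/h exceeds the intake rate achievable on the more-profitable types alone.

1

Profitabilities (E/h, kJ/s): D 0.922, C 0.466, B 0.331, H 0.124. Add prey in this order while the next type's profitability exceeds the intake rate on those already taken.
Rate on top 1: 0.5974. C: 0.466 < 0.5974 → exclude; stop.
Optimal diet: D — 1 of 4 types.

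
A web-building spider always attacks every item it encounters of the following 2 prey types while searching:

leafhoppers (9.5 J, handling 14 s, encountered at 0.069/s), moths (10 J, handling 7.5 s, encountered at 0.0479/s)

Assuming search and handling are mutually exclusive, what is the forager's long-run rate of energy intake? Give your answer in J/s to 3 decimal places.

R = Σλ_iE_i / (1 + Σλ_ih_i)
Numerator: 0.069×9.5 + 0.0479×10 = 1.135
Denominator: 1 + 0.069×14 + 0.0479×7.5 = 2.325
R = 1.135/2.325 = 0.4879 J/s

0.488 J/s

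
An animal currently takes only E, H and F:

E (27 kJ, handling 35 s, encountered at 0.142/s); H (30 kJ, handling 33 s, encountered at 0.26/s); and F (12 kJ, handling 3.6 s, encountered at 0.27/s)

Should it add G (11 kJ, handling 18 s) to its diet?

No

On E, H and F alone, R = ΣλE/(1+Σλh) = 14.87/15.52 = 0.9583 kJ/s.
Profitability of G: 11/18 = 0.6111 kJ/s.
0.6111 < 0.9583, so adding G would lower the average — exclude it.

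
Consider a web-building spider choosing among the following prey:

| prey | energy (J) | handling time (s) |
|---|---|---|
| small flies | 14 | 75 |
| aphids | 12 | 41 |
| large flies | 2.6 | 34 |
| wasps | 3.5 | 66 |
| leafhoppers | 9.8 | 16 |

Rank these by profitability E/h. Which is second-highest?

Profitability E/h (J/s): small flies = 14/75 = 0.187, aphids = 12/41 = 0.293, large flies = 2.6/34 = 0.0765, wasps = 3.5/66 = 0.053, leafhoppers = 9.8/16 = 0.613.
Ranked: leafhoppers > aphids > small flies > large flies > wasps.

aphids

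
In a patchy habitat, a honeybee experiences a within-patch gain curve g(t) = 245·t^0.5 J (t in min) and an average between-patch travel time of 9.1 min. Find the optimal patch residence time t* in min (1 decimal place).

9.1 min

By the marginal value theorem, leave when the instantaneous gain rate g'(t) equals the habitat-wide average g(t)/(T + t).
g'(t) = 0.5·245·t^-0.5. Setting 0.5·245·t^-0.5 = 245·t^0.5/(9.1+t) gives 0.5(9.1+t) = t, so 0.50·t = 0.5×9.1.
t* = 0.5×9.1/0.50 = 9.1 min.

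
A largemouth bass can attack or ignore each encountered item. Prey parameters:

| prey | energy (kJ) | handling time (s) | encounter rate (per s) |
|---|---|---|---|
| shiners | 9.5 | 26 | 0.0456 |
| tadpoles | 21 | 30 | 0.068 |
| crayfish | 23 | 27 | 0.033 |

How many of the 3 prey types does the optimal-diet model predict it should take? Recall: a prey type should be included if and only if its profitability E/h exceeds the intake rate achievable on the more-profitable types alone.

Profitabilities (E/h, kJ/s): crayfish 0.852, tadpoles 0.7, shiners 0.365. Add prey in this order while the next type's profitability exceeds the intake rate on those already taken.
Rate on top 1: 0.4014. tadpoles: 0.7 > 0.4014 → include.
Rate on top 2: 0.5563. shiners: 0.365 < 0.5563 → exclude; stop.
Optimal diet: crayfish, tadpoles — 2 of 3 types.

2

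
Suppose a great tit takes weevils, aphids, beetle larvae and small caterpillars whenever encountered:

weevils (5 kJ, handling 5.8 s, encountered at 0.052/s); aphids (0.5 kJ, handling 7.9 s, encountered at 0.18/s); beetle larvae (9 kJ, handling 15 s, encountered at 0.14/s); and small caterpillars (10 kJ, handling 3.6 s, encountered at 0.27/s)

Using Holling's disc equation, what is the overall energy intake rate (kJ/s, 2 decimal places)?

R = (0.052×5 + 0.18×0.5 + 0.14×9 + 0.27×10) / (1 + 0.052×5.8 + 0.18×7.9 + 0.14×15 + 0.27×3.6) = 4.31/5.796 = 0.7437 kJ/s.

0.74 kJ/s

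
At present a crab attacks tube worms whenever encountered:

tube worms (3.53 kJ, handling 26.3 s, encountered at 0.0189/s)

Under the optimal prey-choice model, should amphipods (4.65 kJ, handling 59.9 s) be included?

Yes

On tube worms alone, R = ΣλE/(1+Σλh) = 0.06672/1.497 = 0.04457 kJ/s.
amphipods: E/h = 4.65/59.9 = 0.07763 kJ/s.
Since 0.07763 > R, including amphipods increases the long-run rate.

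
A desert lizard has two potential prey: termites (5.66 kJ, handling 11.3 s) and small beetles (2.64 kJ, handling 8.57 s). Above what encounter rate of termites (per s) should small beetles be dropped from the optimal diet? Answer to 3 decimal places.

0.141 per s

At the threshold, the rate on termites alone equals the profitability of small beetles: λ·5.66/(1 + λ·11.3) = 2.64/8.57 = 0.3081.
Rearranging, λ(5.66 − 0.3081×11.3) = 0.3081, so λ = 0.3081/2.179 = 0.1414 per s.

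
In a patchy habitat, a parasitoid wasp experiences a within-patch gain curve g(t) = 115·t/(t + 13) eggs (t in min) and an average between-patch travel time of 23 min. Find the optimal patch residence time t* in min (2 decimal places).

By the marginal value theorem, leave when the instantaneous gain rate g'(t) equals the habitat-wide average g(t)/(T + t).
g'(t) = 115·13/(t + 13)². Setting 115·13/(t+13)² = 115t/[(t+13)(23+t)] gives 13(23+t) = t(t+13), so t² = 13×23 = 299.
t* = √299 = 17.29 min.

17.29 min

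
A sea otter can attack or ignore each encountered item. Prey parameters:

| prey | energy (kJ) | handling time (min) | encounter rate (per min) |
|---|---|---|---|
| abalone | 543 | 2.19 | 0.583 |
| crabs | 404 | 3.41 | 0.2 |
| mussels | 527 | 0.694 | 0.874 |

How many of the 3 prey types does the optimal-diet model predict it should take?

1

E/h in descending order: mussels 759, abalone 248, crabs 118 kJ/min. The optimal diet is the largest prefix of this list for which every included type satisfies E_i/h_i > R on the types above it.
Rate on top 1: 286.7. abalone: 248 < 286.7 → exclude; stop.
Optimal diet: mussels — 1 of 3 types.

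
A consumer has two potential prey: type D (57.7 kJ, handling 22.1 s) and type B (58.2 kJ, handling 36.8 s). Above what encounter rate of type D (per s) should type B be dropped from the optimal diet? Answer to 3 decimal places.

The zero-one rule: include type B iff E₂/h₂ > λE₁/(1+λh₁). Equality gives the switch point.
λE₁h₂ = E₂ + λE₂h₁ ⇒ λ = E₂/(E₁h₂ − E₂h₁) = 58.2/(2123 − 1286) = 0.06952 per s.

0.070 per s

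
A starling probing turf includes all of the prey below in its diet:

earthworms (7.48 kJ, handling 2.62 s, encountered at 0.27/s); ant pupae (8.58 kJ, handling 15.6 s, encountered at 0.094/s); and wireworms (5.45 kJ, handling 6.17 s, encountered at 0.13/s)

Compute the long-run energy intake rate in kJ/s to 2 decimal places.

R = Σλ_iE_i / (1 + Σλ_ih_i)
Numerator: 0.27×7.48 + 0.094×8.58 + 0.13×5.45 = 3.535
Denominator: 1 + 0.27×2.62 + 0.094×15.6 + 0.13×6.17 = 3.976
R = 3.535/3.976 = 0.889 kJ/s

0.89 kJ/s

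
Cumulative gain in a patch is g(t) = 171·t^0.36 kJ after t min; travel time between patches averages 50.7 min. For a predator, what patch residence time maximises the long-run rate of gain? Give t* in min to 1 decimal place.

28.5 min

By the marginal value theorem, leave when the instantaneous gain rate g'(t) equals the habitat-wide average g(t)/(T + t).
g'(t) = 0.36·171·t^-0.64. Setting 0.36·171·t^-0.64 = 171·t^0.36/(50.7+t) gives 0.36(50.7+t) = t, so 0.64·t = 0.36×50.7.
t* = 0.36×50.7/0.64 = 28.52 min.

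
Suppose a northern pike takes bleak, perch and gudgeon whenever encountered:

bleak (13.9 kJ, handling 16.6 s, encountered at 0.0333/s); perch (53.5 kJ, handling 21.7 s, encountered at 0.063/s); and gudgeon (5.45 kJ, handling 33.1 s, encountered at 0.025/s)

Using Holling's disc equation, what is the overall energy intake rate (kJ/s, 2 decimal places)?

1.06 kJ/s

R = Σλ_iE_i / (1 + Σλ_ih_i)
Numerator: 0.0333×13.9 + 0.063×53.5 + 0.025×5.45 = 3.97
Denominator: 1 + 0.0333×16.6 + 0.063×21.7 + 0.025×33.1 = 3.747
R = 3.97/3.747 = 1.059 kJ/s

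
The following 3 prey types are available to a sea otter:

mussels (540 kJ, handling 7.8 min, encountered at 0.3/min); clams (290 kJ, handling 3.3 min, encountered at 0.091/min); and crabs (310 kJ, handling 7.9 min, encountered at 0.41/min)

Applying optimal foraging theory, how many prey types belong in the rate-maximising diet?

E/h in descending order: clams 87.9, mussels 69.2, crabs 39.2 kJ/min. The optimal diet is the largest prefix of this list for which every included type satisfies E_i/h_i > R on the types above it.
Rate on top 1: 20.3. mussels: 69.2 > 20.3 → include.
Rate on top 2: 51.75. crabs: 39.2 < 51.75 → exclude; stop.
Optimal diet: clams, mussels — 2 of 3 types.

2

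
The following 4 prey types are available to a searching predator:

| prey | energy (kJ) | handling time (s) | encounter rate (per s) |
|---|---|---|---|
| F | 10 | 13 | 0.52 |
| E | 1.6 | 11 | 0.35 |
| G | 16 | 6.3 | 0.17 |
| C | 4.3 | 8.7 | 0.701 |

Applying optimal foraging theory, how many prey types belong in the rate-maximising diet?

Rank by E/h (kJ/s): G 2.54, F 0.769, C 0.494, E 0.145. Include each in turn until the next type's E/h falls below the running intake rate.
Rate on top 1: 1.313. F: 0.769 < 1.313 → exclude; stop.
Optimal diet: G — 1 of 4 types.

1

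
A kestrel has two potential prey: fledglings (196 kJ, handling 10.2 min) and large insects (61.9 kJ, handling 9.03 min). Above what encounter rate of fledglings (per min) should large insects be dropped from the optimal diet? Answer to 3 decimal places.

At the threshold, the rate on fledglings alone equals the profitability of large insects: λ·196/(1 + λ·10.2) = 61.9/9.03 = 6.855.
Rearranging, λ(196 − 6.855×10.2) = 6.855, so λ = 6.855/126.1 = 0.05437 per min.

0.054 per min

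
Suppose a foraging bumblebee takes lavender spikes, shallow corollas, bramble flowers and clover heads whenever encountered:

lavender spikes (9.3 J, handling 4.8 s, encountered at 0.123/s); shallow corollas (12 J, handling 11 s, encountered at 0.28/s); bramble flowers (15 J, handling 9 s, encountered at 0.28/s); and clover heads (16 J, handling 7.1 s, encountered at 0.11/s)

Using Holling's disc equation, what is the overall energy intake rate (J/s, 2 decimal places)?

Energy encountered per unit search time: 0.123×9.3 + 0.28×12 + 0.28×15 + 0.11×16 = 10.46 J/s.
Handling time per unit search time: 0.123×4.8 + 0.28×11 + 0.28×9 + 0.11×7.1 = 6.971.
Rate = 10.46/(1 + 6.971) = 1.313 J/s.

1.31 J/s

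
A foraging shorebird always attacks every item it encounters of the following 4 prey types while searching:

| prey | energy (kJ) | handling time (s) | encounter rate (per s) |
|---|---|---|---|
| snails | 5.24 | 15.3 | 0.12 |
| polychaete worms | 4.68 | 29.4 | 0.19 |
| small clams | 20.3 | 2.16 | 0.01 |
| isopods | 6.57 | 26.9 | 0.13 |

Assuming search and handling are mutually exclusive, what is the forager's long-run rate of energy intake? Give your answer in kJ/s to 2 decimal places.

Energy encountered per unit search time: 0.12×5.24 + 0.19×4.68 + 0.01×20.3 + 0.13×6.57 = 2.575 kJ/s.
Handling time per unit search time: 0.12×15.3 + 0.19×29.4 + 0.01×2.16 + 0.13×26.9 = 10.94.
Rate = 2.575/(1 + 10.94) = 0.2157 kJ/s.

0.22 kJ/s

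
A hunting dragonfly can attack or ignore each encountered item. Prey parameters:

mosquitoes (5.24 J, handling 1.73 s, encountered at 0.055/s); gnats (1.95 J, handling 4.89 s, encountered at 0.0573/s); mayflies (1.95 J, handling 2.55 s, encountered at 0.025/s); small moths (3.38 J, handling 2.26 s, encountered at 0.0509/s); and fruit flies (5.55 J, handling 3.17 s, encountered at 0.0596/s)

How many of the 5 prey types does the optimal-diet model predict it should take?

4

Rank by E/h (J/s): mosquitoes 3.03, fruit flies 1.75, small moths 1.5, mayflies 0.765, gnats 0.399. Include each in turn until the next type's E/h falls below the running intake rate.
Rate on top 1: 0.2632. fruit flies: 1.75 > 0.2632 → include.
Rate on top 2: 0.482. small moths: 1.5 > 0.482 → include.
Rate on top 3: 0.5654. mayflies: 0.765 > 0.5654 → include.
Rate on top 4: 0.5741. gnats: 0.399 < 0.5741 → exclude; stop.
Optimal diet: mosquitoes, fruit flies, small moths, mayflies — 4 of 5 types.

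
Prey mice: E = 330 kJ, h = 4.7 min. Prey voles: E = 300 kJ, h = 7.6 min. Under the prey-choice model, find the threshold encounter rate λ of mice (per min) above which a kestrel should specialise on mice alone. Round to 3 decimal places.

At the threshold, the rate on mice alone equals the profitability of voles: λ·330/(1 + λ·4.7) = 300/7.6 = 39.47.
Rearranging, λ(330 − 39.47×4.7) = 39.47, so λ = 39.47/144.5 = 0.2732 per min.

0.273 per min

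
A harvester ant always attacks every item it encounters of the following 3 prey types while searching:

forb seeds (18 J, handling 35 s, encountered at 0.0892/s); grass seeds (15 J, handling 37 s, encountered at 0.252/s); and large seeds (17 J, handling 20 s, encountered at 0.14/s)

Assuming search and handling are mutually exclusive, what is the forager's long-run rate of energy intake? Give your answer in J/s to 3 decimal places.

R = (0.0892×18 + 0.252×15 + 0.14×17) / (1 + 0.0892×35 + 0.252×37 + 0.14×20) = 7.766/16.25 = 0.478 J/s.

0.478 J/s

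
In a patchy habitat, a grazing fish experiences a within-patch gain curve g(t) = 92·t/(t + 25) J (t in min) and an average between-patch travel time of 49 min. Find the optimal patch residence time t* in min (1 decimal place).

35.0 min

By the marginal value theorem, leave when the instantaneous gain rate g'(t) equals the habitat-wide average g(t)/(T + t).
g'(t) = 92·25/(t + 25)². Setting 92·25/(t+25)² = 92t/[(t+25)(49+t)] gives 25(49+t) = t(t+25), so t² = 25×49 = 1225.
t* = √1225 = 35 min.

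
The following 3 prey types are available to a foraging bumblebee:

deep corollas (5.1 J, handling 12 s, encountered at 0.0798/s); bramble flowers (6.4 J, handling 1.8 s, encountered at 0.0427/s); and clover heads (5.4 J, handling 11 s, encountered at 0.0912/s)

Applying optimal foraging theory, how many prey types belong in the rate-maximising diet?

E/h in descending order: bramble flowers 3.56, clover heads 0.491, deep corollas 0.425 J/s. The optimal diet is the largest prefix of this list for which every included type satisfies E_i/h_i > R on the types above it.
Rate on top 1: 0.2538. clover heads: 0.491 > 0.2538 → include.
Rate on top 2: 0.3681. deep corollas: 0.425 > 0.3681 → include.
Optimal diet: bramble flowers, clover heads, deep corollas — 3 of 3 types.

3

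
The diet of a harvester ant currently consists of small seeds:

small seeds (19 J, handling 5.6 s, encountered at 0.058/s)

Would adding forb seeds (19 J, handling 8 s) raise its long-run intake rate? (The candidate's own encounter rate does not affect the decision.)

Intake rate on the current diet: R = (0.058×19) / (1 + 0.058×5.6) = 1.102/1.325 = 0.8318 J/s.
Profitability of forb seeds: 19/8 = 2.375 J/s.
2.375 > 0.8318, so adding forb seeds raises the average — include it.

Yes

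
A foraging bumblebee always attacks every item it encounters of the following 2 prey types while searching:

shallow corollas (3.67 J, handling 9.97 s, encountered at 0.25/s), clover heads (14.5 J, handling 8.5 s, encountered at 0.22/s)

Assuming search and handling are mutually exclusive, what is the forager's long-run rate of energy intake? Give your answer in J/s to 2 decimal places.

0.77 J/s

Energy encountered per unit search time: 0.25×3.67 + 0.22×14.5 = 4.107 J/s.
Handling time per unit search time: 0.25×9.97 + 0.22×8.5 = 4.363.
Rate = 4.107/(1 + 4.363) = 0.766 J/s.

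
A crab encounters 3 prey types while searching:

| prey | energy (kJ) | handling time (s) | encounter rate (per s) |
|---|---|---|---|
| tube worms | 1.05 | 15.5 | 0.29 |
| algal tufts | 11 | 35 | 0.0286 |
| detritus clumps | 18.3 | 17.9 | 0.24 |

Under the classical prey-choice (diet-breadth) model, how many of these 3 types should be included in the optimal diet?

Rank by E/h (kJ/s): detritus clumps 1.02, algal tufts 0.314, tube worms 0.0677. Include each in turn until the next type's E/h falls below the running intake rate.
Rate on top 1: 0.8293. algal tufts: 0.314 < 0.8293 → exclude; stop.
Optimal diet: detritus clumps — 1 of 3 types.

1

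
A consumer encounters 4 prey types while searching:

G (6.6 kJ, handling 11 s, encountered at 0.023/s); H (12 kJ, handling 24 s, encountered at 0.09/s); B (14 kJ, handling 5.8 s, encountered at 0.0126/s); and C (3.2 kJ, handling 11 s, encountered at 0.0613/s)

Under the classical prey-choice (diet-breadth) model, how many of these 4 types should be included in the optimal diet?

E/h in descending order: B 2.41, G 0.6, H 0.5, C 0.291 kJ/s. The optimal diet is the largest prefix of this list for which every included type satisfies E_i/h_i > R on the types above it.
Rate on top 1: 0.1644. G: 0.6 > 0.1644 → include.
Rate on top 2: 0.2475. H: 0.5 > 0.2475 → include.
Rate on top 3: 0.4039. C: 0.291 < 0.4039 → exclude; stop.
Optimal diet: B, G, H — 3 of 4 types.

3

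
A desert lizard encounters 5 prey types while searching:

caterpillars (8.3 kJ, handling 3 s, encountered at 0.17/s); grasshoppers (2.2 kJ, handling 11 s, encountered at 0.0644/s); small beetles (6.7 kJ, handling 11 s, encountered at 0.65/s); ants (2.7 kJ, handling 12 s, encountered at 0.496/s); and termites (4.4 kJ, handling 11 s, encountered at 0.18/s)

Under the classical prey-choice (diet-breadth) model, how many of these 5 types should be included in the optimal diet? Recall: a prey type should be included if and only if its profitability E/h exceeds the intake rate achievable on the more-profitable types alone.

1

E/h in descending order: caterpillars 2.77, small beetles 0.609, termites 0.4, ants 0.225, grasshoppers 0.2 kJ/s. The optimal diet is the largest prefix of this list for which every included type satisfies E_i/h_i > R on the types above it.
Rate on top 1: 0.9344. small beetles: 0.609 < 0.9344 → exclude; stop.
Optimal diet: caterpillars — 1 of 5 types.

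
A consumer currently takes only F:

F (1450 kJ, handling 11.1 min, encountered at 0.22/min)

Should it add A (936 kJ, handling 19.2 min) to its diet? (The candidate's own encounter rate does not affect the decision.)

No

Intake rate on the current diet: R = (0.22×1450) / (1 + 0.22×11.1) = 319/3.442 = 92.68 kJ/min.
Profitability of A: 936/19.2 = 48.75 kJ/min.
48.75 < 92.68, so adding A would lower the average — exclude it.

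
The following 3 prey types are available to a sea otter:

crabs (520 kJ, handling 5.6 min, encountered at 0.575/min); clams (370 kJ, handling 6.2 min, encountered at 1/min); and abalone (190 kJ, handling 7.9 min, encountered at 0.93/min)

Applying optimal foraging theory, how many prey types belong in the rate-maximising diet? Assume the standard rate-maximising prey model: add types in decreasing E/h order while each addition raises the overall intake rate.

E/h in descending order: crabs 92.9, clams 59.7, abalone 24.1 kJ/min. The optimal diet is the largest prefix of this list for which every included type satisfies E_i/h_i > R on the types above it.
Rate on top 1: 70.85. clams: 59.7 < 70.85 → exclude; stop.
Optimal diet: crabs — 1 of 3 types.

1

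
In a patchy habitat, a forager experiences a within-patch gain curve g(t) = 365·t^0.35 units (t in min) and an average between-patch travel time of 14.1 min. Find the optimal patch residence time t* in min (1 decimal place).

Optimal t* satisfies g'(t*) = g(t*)/(T + t*).
g'(t) = 0.35·365·t^-0.65. Setting 0.35·365·t^-0.65 = 365·t^0.35/(14.1+t) gives 0.35(14.1+t) = t, so 0.65·t = 0.35×14.1.
t* = 0.35×14.1/0.65 = 7.592 min.

7.6 min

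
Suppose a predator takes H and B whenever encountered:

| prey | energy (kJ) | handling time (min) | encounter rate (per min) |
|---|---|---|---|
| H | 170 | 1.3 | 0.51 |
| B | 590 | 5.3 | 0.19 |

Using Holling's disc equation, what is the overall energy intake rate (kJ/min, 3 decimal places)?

R = (0.51×170 + 0.19×590) / (1 + 0.51×1.3 + 0.19×5.3) = 198.8/2.67 = 74.46 kJ/min.

74.457 kJ/min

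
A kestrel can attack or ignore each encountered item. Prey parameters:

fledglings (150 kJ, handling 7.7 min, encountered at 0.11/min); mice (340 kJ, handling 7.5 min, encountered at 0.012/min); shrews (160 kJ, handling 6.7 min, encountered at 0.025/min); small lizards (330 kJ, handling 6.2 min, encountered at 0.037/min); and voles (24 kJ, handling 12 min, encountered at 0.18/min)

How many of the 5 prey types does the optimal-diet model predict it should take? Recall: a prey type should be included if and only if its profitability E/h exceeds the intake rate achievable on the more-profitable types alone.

Rank by E/h (kJ/min): small lizards 53.2, mice 45.3, shrews 23.9, fledglings 19.5, voles 2. Include each in turn until the next type's E/h falls below the running intake rate.
Rate on top 1: 9.932. mice: 45.3 > 9.932 → include.
Rate on top 2: 12.35. shrews: 23.9 > 12.35 → include.
Rate on top 3: 13.65. fledglings: 19.5 > 13.65 → include.
Rate on top 4: 15.76. voles: 2 < 15.76 → exclude; stop.
Optimal diet: small lizards, mice, shrews, fledglings — 4 of 5 types.

4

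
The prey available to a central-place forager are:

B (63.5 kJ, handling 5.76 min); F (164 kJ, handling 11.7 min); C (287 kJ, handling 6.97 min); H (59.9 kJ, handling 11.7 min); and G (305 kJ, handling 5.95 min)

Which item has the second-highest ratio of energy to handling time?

Profitability E/h (kJ/min): B = 63.5/5.76 = 11, F = 164/11.7 = 14, C = 287/6.97 = 41.2, H = 59.9/11.7 = 5.12, G = 305/5.95 = 51.3.
Ranked: G > C > F > B > H.

C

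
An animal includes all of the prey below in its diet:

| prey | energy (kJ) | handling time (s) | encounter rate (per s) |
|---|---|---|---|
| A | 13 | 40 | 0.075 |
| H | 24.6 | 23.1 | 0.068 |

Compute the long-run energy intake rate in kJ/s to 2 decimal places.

R = (0.075×13 + 0.068×24.6) / (1 + 0.075×40 + 0.068×23.1) = 2.648/5.571 = 0.4753 kJ/s.

0.48 kJ/s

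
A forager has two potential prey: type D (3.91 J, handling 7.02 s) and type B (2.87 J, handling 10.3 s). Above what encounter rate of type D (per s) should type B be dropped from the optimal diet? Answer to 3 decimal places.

Drop type B once their profitability E₂/h₂ falls below the rate achievable on type D alone: E₂/h₂ = λE₁/(1 + λh₁).
Solve for λ: λE₁h₂ = E₂(1 + λh₁) → λ(E₁h₂ − E₂h₁) = E₂ → λ = E₂/(E₁h₂ − E₂h₁).
λ = 2.87/(3.91×10.3 − 2.87×7.02) = 2.87/20.13 = 0.1426 per s.

0.143 per s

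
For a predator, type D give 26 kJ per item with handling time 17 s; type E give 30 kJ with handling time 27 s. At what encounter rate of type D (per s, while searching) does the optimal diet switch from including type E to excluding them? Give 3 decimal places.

At the threshold, the rate on type D alone equals the profitability of type E: λ·26/(1 + λ·17) = 30/27 = 1.111.
Rearranging, λ(26 − 1.111×17) = 1.111, so λ = 1.111/7.111 = 0.1562 per s.

0.156 per s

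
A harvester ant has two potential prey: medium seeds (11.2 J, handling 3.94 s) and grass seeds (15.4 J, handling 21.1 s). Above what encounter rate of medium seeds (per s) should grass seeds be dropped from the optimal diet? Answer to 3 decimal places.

0.088 per s

Drop grass seeds once their profitability E₂/h₂ falls below the rate achievable on medium seeds alone: E₂/h₂ = λE₁/(1 + λh₁).
Solve for λ: λE₁h₂ = E₂(1 + λh₁) → λ(E₁h₂ − E₂h₁) = E₂ → λ = E₂/(E₁h₂ − E₂h₁).
λ = 15.4/(11.2×21.1 − 15.4×3.94) = 15.4/175.6 = 0.08768 per s.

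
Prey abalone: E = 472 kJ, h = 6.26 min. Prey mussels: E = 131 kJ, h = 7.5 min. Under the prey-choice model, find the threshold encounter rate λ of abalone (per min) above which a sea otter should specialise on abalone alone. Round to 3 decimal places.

Drop mussels once their profitability E₂/h₂ falls below the rate achievable on abalone alone: E₂/h₂ = λE₁/(1 + λh₁).
Solve for λ: λE₁h₂ = E₂(1 + λh₁) → λ(E₁h₂ − E₂h₁) = E₂ → λ = E₂/(E₁h₂ − E₂h₁).
λ = 131/(472×7.5 − 131×6.26) = 131/2720 = 0.04816 per min.

0.048 per min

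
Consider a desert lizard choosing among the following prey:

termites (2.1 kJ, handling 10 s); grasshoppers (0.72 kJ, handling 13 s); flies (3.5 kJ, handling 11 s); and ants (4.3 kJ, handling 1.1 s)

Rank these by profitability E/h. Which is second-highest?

Profitability E/h (kJ/s): termites = 2.1/10 = 0.21, grasshoppers = 0.72/13 = 0.0554, flies = 3.5/11 = 0.318, ants = 4.3/1.1 = 3.91.
Ranked: ants > flies > termites > grasshoppers.

flies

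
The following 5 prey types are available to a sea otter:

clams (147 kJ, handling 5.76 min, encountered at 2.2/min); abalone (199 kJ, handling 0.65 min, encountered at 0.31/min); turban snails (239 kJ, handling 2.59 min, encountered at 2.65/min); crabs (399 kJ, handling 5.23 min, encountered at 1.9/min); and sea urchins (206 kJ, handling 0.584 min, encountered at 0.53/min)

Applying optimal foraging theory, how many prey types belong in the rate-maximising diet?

2

Rank by E/h (kJ/min): sea urchins 353, abalone 306, turban snails 92.3, crabs 76.3, clams 25.5. Include each in turn until the next type's E/h falls below the running intake rate.
Rate on top 1: 83.37. abalone: 306 > 83.37 → include.
Rate on top 2: 113.1. turban snails: 92.3 < 113.1 → exclude; stop.
Optimal diet: sea urchins, abalone — 2 of 5 types.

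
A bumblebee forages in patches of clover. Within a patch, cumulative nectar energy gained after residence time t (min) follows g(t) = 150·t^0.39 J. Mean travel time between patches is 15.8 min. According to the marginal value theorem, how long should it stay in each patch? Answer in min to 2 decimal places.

Optimal t* satisfies g'(t*) = g(t*)/(T + t*).
g'(t) = 0.39·150·t^-0.61. Setting 0.39·150·t^-0.61 = 150·t^0.39/(15.8+t) gives 0.39(15.8+t) = t, so 0.61·t = 0.39×15.8.
t* = 0.39×15.8/0.61 = 10.1 min.

10.10 min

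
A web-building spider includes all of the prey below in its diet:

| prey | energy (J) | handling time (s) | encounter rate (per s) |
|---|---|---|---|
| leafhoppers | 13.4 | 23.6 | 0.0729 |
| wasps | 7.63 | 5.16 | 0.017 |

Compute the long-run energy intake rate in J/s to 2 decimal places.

R = Σλ_iE_i / (1 + Σλ_ih_i)
Numerator: 0.0729×13.4 + 0.017×7.63 = 1.107
Denominator: 1 + 0.0729×23.6 + 0.017×5.16 = 2.808
R = 1.107/2.808 = 0.3941 J/s

0.39 J/s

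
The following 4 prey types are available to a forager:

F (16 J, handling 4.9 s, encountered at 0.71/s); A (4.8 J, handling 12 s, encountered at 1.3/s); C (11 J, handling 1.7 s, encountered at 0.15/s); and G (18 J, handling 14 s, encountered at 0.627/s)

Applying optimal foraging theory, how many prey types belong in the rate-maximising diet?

E/h in descending order: C 6.47, F 3.27, G 1.29, A 0.4 J/s. The optimal diet is the largest prefix of this list for which every included type satisfies E_i/h_i > R on the types above it.
Rate on top 1: 1.315. F: 3.27 > 1.315 → include.
Rate on top 2: 2.748. G: 1.29 < 2.748 → exclude; stop.
Optimal diet: C, F — 2 of 4 types.

2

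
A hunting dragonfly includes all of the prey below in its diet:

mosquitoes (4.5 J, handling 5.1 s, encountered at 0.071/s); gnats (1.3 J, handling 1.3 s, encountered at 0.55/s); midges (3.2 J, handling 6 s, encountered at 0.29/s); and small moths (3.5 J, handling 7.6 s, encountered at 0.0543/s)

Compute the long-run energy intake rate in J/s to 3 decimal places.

R = Σλ_iE_i / (1 + Σλ_ih_i)
Numerator: 0.071×4.5 + 0.55×1.3 + 0.29×3.2 + 0.0543×3.5 = 2.153
Denominator: 1 + 0.071×5.1 + 0.55×1.3 + 0.29×6 + 0.0543×7.6 = 4.23
R = 2.153/4.23 = 0.5089 J/s

0.509 J/s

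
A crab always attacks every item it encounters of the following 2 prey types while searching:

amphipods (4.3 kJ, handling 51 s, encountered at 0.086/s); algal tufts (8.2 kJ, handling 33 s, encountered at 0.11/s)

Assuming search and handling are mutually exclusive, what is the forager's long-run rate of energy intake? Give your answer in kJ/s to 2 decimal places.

Energy encountered per unit search time: 0.086×4.3 + 0.11×8.2 = 1.272 kJ/s.
Handling time per unit search time: 0.086×51 + 0.11×33 = 8.016.
Rate = 1.272/(1 + 8.016) = 0.1411 kJ/s.

0.14 kJ/s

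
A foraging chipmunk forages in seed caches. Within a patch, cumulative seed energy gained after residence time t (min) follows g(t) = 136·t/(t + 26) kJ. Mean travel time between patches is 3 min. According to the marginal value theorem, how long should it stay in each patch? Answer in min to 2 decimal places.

8.83 min

Optimal t* satisfies g'(t*) = g(t*)/(T + t*).
g'(t) = 136·26/(t + 26)². Setting 136·26/(t+26)² = 136t/[(t+26)(3+t)] gives 26(3+t) = t(t+26), so t² = 26×3 = 78.
t* = √78 = 8.832 min.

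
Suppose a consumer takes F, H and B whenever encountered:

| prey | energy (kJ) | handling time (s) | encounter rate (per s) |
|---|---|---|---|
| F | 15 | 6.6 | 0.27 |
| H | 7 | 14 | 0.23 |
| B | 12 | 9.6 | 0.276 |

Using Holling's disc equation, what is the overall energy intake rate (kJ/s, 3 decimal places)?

R = Σλ_iE_i / (1 + Σλ_ih_i)
Numerator: 0.27×15 + 0.23×7 + 0.276×12 = 8.972
Denominator: 1 + 0.27×6.6 + 0.23×14 + 0.276×9.6 = 8.652
R = 8.972/8.652 = 1.037 kJ/s

1.037 kJ/s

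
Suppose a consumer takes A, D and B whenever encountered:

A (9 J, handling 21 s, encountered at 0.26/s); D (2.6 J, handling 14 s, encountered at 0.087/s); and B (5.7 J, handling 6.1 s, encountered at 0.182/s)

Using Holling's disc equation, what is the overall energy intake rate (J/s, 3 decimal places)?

Energy encountered per unit search time: 0.26×9 + 0.087×2.6 + 0.182×5.7 = 3.604 J/s.
Handling time per unit search time: 0.26×21 + 0.087×14 + 0.182×6.1 = 7.788.
Rate = 3.604/(1 + 7.788) = 0.41 J/s.

0.410 J/s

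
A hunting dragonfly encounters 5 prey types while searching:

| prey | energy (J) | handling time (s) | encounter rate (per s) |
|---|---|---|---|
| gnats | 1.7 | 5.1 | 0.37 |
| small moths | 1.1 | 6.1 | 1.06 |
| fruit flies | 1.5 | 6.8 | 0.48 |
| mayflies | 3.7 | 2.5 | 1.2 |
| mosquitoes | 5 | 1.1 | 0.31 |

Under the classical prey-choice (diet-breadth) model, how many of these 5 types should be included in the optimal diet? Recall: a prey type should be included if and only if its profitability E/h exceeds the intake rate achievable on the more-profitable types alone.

2

Profitabilities (E/h, J/s): mosquitoes 4.55, mayflies 1.48, gnats 0.333, fruit flies 0.221, small moths 0.18. Add prey in this order while the next type's profitability exceeds the intake rate on those already taken.
Rate on top 1: 1.156. mayflies: 1.48 > 1.156 → include.
Rate on top 2: 1.38. gnats: 0.333 < 1.38 → exclude; stop.
Optimal diet: mosquitoes, mayflies — 2 of 5 types.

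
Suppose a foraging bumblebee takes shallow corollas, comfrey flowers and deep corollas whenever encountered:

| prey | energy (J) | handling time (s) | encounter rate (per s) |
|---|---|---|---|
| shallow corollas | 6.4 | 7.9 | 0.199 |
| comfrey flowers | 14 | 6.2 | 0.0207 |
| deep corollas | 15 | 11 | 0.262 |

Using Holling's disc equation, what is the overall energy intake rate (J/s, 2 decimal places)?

0.98 J/s

R = (0.199×6.4 + 0.0207×14 + 0.262×15) / (1 + 0.199×7.9 + 0.0207×6.2 + 0.262×11) = 5.493/5.582 = 0.984 J/s.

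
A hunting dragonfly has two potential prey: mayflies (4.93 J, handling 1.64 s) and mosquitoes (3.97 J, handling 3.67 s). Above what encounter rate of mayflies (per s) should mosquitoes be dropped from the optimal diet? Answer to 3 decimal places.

Drop mosquitoes once their profitability E₂/h₂ falls below the rate achievable on mayflies alone: E₂/h₂ = λE₁/(1 + λh₁).
Solve for λ: λE₁h₂ = E₂(1 + λh₁) → λ(E₁h₂ − E₂h₁) = E₂ → λ = E₂/(E₁h₂ − E₂h₁).
λ = 3.97/(4.93×3.67 − 3.97×1.64) = 3.97/11.58 = 0.3428 per s.

0.343 per s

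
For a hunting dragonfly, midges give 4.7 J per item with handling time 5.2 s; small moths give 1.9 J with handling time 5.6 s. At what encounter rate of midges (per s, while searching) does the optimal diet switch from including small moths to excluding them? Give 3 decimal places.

Drop small moths once their profitability E₂/h₂ falls below the rate achievable on midges alone: E₂/h₂ = λE₁/(1 + λh₁).
Solve for λ: λE₁h₂ = E₂(1 + λh₁) → λ(E₁h₂ − E₂h₁) = E₂ → λ = E₂/(E₁h₂ − E₂h₁).
λ = 1.9/(4.7×5.6 − 1.9×5.2) = 1.9/16.44 = 0.1156 per s.

0.116 per s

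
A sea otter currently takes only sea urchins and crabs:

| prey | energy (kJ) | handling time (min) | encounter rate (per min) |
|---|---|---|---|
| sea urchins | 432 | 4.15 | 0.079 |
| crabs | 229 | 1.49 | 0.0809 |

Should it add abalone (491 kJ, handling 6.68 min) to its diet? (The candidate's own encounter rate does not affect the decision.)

Yes

Current rate: (0.079×432 + 0.0809×229)/(1 + 0.079×4.15 + 0.0809×1.49) = 36.35 kJ/min.
Profitability of abalone: 491/6.68 = 73.5 kJ/min.
Since 73.5 > R, including abalone increases the long-run rate.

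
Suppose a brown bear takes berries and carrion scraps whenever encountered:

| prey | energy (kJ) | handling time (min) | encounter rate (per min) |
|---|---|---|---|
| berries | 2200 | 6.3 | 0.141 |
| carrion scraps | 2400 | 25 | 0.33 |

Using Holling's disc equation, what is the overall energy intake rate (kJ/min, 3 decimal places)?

R = Σλ_iE_i / (1 + Σλ_ih_i)
Numerator: 0.141×2200 + 0.33×2400 = 1102
Denominator: 1 + 0.141×6.3 + 0.33×25 = 10.14
R = 1102/10.14 = 108.7 kJ/min

108.716 kJ/min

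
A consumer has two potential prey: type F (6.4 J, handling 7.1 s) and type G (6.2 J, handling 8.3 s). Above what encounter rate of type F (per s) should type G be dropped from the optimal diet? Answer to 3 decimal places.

Drop type G once their profitability E₂/h₂ falls below the rate achievable on type F alone: E₂/h₂ = λE₁/(1 + λh₁).
Solve for λ: λE₁h₂ = E₂(1 + λh₁) → λ(E₁h₂ − E₂h₁) = E₂ → λ = E₂/(E₁h₂ − E₂h₁).
λ = 6.2/(6.4×8.3 − 6.2×7.1) = 6.2/9.1 = 0.6813 per s.

0.681 per s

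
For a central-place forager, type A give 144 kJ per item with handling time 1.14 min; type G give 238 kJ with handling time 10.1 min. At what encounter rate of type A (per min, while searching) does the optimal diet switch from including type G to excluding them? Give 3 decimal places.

0.201 per min

Drop type G once their profitability E₂/h₂ falls below the rate achievable on type A alone: E₂/h₂ = λE₁/(1 + λh₁).
Solve for λ: λE₁h₂ = E₂(1 + λh₁) → λ(E₁h₂ − E₂h₁) = E₂ → λ = E₂/(E₁h₂ − E₂h₁).
λ = 238/(144×10.1 − 238×1.14) = 238/1183 = 0.2012 per min.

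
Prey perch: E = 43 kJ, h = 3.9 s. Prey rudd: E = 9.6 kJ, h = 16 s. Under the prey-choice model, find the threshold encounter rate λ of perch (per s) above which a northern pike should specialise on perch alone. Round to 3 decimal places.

Drop rudd once their profitability E₂/h₂ falls below the rate achievable on perch alone: E₂/h₂ = λE₁/(1 + λh₁).
Solve for λ: λE₁h₂ = E₂(1 + λh₁) → λ(E₁h₂ − E₂h₁) = E₂ → λ = E₂/(E₁h₂ − E₂h₁).
λ = 9.6/(43×16 − 9.6×3.9) = 9.6/650.6 = 0.01476 per s.

0.015 per s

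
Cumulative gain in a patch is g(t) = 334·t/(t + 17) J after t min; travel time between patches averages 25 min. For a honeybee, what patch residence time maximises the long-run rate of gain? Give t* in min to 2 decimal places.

20.62 min

By the marginal value theorem, leave when the instantaneous gain rate g'(t) equals the habitat-wide average g(t)/(T + t).
g'(t) = 334·17/(t + 17)². Setting 334·17/(t+17)² = 334t/[(t+17)(25+t)] gives 17(25+t) = t(t+17), so t² = 17×25 = 425.
t* = √425 = 20.62 min.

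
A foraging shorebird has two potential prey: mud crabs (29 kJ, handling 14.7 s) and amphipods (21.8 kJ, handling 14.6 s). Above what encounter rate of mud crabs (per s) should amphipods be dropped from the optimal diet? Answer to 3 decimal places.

At the threshold, the rate on mud crabs alone equals the profitability of amphipods: λ·29/(1 + λ·14.7) = 21.8/14.6 = 1.493.
Rearranging, λ(29 − 1.493×14.7) = 1.493, so λ = 1.493/7.051 = 0.2118 per s.

0.212 per s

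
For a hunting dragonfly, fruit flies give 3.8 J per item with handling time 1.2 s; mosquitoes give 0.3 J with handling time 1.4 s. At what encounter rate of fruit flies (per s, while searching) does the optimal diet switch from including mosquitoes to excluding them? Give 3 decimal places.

At the threshold, the rate on fruit flies alone equals the profitability of mosquitoes: λ·3.8/(1 + λ·1.2) = 0.3/1.4 = 0.2143.
Rearranging, λ(3.8 − 0.2143×1.2) = 0.2143, so λ = 0.2143/3.543 = 0.06048 per s.

0.060 per s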